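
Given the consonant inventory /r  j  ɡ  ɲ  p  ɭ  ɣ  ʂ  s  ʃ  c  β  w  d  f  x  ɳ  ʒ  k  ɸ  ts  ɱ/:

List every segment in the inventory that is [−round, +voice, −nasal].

Among the inventory, the [−round] segments are /r, j, ɡ, ɲ, p, ɭ, ɣ, ʂ, s, ʃ, c, β, d, f, x, ɳ, ʒ, k, ɸ, ts, ɱ/.
Among these, [+voice] gives /r, j, ɡ, ɲ, ɭ, ɣ, β, d, ɳ, ʒ, ɱ/.
Of those, [−nasal] leaves /r, j, ɡ, ɭ, ɣ, β, d, ʒ/.

r, j, ɡ, ɭ, ɣ, β, d, ʒ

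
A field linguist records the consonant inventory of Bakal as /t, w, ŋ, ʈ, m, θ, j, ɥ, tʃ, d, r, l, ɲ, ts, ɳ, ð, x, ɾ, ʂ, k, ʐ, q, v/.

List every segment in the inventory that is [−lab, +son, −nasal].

j, r, l, ɾ

Checking each segment against [−labial], [+sonorant], [−nasal]: /j/ (palatal glide), /r/ (alveolar trill), /l/ (alveolar lateral approximant), /ɾ/ (alveolar tap) satisfy every feature; every other segment in the inventory fails at least one.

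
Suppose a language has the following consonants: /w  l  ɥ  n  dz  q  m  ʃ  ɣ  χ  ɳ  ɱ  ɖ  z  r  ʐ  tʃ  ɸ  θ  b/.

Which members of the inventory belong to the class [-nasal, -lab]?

Checking each segment against [-nasal], [-labial]: /l/ (alveolar lateral approximant), /dz/ (voiced alveolar affricate), /q/ (voiceless uvular stop), /ʃ/ (voiceless postalveolar fricative), /ɣ/ (voiced velar fricative), /χ/ (voiceless uvular fricative), among others, satisfy every feature; every other segment in the inventory fails at least one.

l, dz, q, ʃ, ɣ, χ, ɖ, z, r, ʐ, tʃ, θ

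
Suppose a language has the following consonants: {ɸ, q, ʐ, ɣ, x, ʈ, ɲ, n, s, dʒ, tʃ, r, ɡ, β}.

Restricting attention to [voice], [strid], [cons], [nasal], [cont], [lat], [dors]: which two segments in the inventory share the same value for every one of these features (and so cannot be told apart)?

Both /r/ and /β/ are [+voice], [−strident], [+consonantal], [−nasal], [+continuant], [−lateral], [−dorsal]. Since the list omits [sonorant], [labial] and [coronal] — which do distinguish the alveolar trill from the voiced bilabial fricative — this pair collapses; all other pairs remain distinct.

r, β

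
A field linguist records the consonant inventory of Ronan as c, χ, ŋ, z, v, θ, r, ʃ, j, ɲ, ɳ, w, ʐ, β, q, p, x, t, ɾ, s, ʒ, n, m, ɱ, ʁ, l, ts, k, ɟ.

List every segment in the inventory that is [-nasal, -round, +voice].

Checking each segment against [-nasal], [-round], [+voice]: /z/ (voiced alveolar fricative), /v/ (voiced labiodental fricative), /r/ (alveolar trill), /j/ (palatal glide), /ʐ/ (voiced retroflex fricative), /β/ (voiced bilabial fricative), among others, satisfy every feature; every other segment in the inventory fails at least one.

z, v, r, j, ʐ, β, ɾ, ʒ, ʁ, l, ɟ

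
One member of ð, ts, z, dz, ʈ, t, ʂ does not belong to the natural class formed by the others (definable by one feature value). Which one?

The remaining segments after removing /ð/ share [-distributed]; /ð/ (voiced dental fricative) is [+distributed]. For every other candidate removal, the leftover set fails to share any single feature value that the removed segment lacks.

ð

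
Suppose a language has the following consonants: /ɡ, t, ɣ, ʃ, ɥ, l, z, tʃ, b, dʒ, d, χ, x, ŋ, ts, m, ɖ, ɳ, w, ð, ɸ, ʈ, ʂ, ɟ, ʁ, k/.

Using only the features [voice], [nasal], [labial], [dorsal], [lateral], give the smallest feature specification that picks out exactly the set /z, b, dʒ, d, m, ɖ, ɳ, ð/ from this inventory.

[+voice, -lateral, -dorsal]

Every target segment is [+voice], [-lateral], [-dorsal]; each remaining inventory member fails at least one of these. Each conjunct is needed — [-lateral, -dorsal] alone would also admit /t, ʃ, tʃ, ts, …/; [+voice, -dorsal] alone would also admit /l/; [+voice, -lateral] alone would also admit /ɡ, ɣ, ɥ, ŋ, …/ — and no other combination of two listed features has exactly this extension, so three is the minimum.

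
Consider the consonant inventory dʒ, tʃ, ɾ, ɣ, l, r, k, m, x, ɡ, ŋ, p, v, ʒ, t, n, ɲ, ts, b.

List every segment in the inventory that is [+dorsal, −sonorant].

ɣ, k, x, ɡ

Checking each segment against [+dorsal], [−sonorant]: /ɣ/ (voiced velar fricative), /k/ (voiceless velar stop), /x/ (voiceless velar fricative), /ɡ/ (voiced velar stop) satisfy every feature; every other segment in the inventory fails at least one.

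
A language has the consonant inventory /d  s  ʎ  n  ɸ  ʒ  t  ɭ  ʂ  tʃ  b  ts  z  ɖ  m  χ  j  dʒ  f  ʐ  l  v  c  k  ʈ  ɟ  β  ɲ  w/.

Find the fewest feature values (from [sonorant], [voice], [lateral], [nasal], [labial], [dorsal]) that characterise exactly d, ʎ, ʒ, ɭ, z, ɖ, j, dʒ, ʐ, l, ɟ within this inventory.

The class [+voice], [-nasal], [-labial] has exactly /d, ʎ, ʒ, ɭ, z, ɖ, j, dʒ, ʐ, l, ɟ/ as its extension in this inventory. No smaller conjunction from the listed features achieves this: [-nasal, -labial] alone would also admit /s, t, ʂ, tʃ, …/; [+voice, -labial] alone would also admit /n, ɲ/; [+voice, -nasal] alone would also admit /b, v, β, w/; and checking the remaining two-feature bundles turns up none with this extension.

[+voice, -nasal, -labial]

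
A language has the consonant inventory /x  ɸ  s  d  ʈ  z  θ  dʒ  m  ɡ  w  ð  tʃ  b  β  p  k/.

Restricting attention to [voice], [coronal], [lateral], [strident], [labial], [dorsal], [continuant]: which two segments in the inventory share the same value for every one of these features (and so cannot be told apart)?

Both /m/ and /b/ are [+voice], [−coronal], [−lateral], [−strident], [+labial], [−dorsal], [−continuant]. Since the list omits [sonorant] and [nasal] — which do distinguish the bilabial nasal from the voiced bilabial stop — this pair collapses; all other pairs remain distinct.

m, b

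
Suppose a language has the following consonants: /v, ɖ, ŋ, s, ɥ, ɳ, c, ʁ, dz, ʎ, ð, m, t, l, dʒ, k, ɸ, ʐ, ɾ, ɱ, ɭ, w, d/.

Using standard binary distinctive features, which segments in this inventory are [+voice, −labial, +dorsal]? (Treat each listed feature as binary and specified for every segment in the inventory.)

ŋ, ʁ, ʎ

Eliminate segments failing any feature: /v, ɥ, m, ɱ, w/ are [+labial]; /ɖ, ɳ, dz, ð, l, dʒ, ʐ, ɾ, ɭ, d/ are [−dorsal]; /s, c, t, k, ɸ/ are [−voice]. The remaining /ŋ, ʁ, ʎ/ satisfy [+voice], [−labial], [+dorsal].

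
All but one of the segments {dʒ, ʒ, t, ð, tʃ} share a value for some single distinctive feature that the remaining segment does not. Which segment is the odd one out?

t

[distributed] groups all but one: /ʒ, dʒ, tʃ, ð/ share [+distributed] while /t/ (voiceless alveolar stop) alone is [−distributed]. Removing any other segment would not leave a single-feature class that excludes it.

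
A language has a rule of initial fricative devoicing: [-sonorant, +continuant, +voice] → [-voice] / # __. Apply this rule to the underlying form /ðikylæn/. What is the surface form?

[θikylæn]

/ð/ satisfies [-sonorant, +continuant, +voice] and sits in # __. The [-voice] counterpart of the voiced dental fricative is /θ/. Other segments in /ðikylæn/ either fail the structural description or are not in the environment, so the surface form is [θikylæn].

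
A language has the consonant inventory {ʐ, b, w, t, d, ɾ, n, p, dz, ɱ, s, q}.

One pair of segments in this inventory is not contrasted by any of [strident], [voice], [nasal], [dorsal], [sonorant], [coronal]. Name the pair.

On the given features, /ʐ/ and /dz/ have an identical profile: [+strident], [+voice], [−nasal], [−dorsal], [−sonorant], [+coronal]. No other two segments in the inventory coincide on all 6 features. (They do differ in [continuant] and [anterior], which are not among the given features.)

ʐ, dz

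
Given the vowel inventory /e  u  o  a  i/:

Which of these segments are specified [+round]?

u, o

The [+round] segments here are /u, o/; the remaining /e, a, i/ are [−round].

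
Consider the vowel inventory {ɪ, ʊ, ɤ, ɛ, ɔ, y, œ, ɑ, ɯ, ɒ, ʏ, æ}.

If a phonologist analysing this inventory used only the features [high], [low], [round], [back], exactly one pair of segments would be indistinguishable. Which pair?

On the given features, /y/ and /ʏ/ have an identical profile: [+high], [−low], [+round], [−back]. No other two segments in the inventory coincide on all 4 features. (They do differ in [tense], which is not among the given features.)

y, ʏ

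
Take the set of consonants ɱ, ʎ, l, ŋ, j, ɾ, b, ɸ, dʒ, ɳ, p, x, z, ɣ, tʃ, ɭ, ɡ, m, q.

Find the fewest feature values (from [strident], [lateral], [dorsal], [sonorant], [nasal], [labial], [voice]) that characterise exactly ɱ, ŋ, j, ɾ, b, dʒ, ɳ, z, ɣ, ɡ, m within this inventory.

Every target segment is [+voice], [−lateral]; each remaining inventory member fails at least one of these. Each conjunct is needed — [−lateral] alone would also admit /ɸ, p, x, tʃ, …/; [+voice] alone would also admit /ʎ, l, ɭ/ — and no other single listed feature has exactly this extension, so two is the minimum.

[+voice, −lateral]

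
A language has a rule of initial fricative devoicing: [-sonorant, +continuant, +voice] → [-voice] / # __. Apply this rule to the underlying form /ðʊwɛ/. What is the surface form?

/ð/ satisfies [-sonorant, +continuant, +voice] and sits in # __. The [-voice] counterpart of the voiced dental fricative is /θ/. Other segments in /ðʊwɛ/ either fail the structural description or are not in the environment, so the surface form is [θʊwɛ].

[θʊwɛ]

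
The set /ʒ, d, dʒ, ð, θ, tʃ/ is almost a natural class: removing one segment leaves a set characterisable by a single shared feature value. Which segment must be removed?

d

The remaining segments after removing /d/ share [+distributed]; /d/ (voiced alveolar stop) is [−distributed]. For every other candidate removal, the leftover set fails to share any single feature value that the removed segment lacks.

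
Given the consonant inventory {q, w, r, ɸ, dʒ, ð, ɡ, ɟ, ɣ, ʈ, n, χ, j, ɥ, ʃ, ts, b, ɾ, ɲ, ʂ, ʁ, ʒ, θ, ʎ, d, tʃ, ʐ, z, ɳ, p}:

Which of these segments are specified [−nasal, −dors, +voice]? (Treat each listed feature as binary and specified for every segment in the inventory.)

r, dʒ, ð, b, ɾ, ʒ, d, ʐ, z

The [−nasal] segments are /q, w, r, ɸ, dʒ, ð, ɡ, ɟ, ɣ, ʈ, χ, j, ɥ, ʃ, ts, b, ɾ, ʂ, ʁ, ʒ, θ, ʎ, d, tʃ, ʐ, z, p/.
Intersecting with [−dorsal] gives /r, ɸ, dʒ, ð, ʈ, ʃ, ts, b, ɾ, ʂ, ʒ, θ, d, tʃ, ʐ, z, p/.
Then [+voice] leaves /r, dʒ, ð, b, ɾ, ʒ, d, ʐ, z/.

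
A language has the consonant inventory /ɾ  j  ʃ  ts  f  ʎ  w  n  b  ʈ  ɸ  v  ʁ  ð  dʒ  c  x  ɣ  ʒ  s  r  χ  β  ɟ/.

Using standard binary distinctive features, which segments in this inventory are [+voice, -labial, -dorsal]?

Eliminate segments failing any feature: /j, ʎ, ʁ, ɣ, ɟ/ are [+dorsal]; /ʃ, ts, f, ʈ, ɸ, c, x, s, χ/ are [-voice]; /w, b, v, β/ are [+labial]. The remaining /ɾ, n, ð, dʒ, ʒ, r/ satisfy [+voice], [-labial], [-dorsal].

ɾ, n, ð, dʒ, ʒ, r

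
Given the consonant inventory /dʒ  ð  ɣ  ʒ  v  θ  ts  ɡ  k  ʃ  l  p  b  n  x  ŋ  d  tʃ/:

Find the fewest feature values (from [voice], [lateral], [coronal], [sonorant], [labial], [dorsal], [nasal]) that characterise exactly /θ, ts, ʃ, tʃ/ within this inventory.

[-voice, +coronal]

Every target segment is [-voice], [+coronal]; each remaining inventory member fails at least one of these. Each conjunct is needed — [+coronal] alone would also admit /dʒ, ð, ʒ, l, …/; [-voice] alone would also admit /k, p, x/ — and no other single listed feature has exactly this extension, so two is the minimum.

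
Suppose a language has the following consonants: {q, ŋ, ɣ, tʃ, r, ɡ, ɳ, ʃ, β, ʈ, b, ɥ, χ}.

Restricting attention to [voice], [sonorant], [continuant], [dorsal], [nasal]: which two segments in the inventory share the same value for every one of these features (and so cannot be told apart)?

/tʃ/ (voiceless postalveolar affricate) and /ʈ/ (voiceless retroflex stop) are both [-voice], [-sonorant], [-continuant], [-dorsal], [-nasal], so none of the listed features separates them. (They do differ in [strident], [delayed release] and [distributed], which are not among the given features.) Every other pair in the inventory differs on at least one listed feature.

tʃ, ʈ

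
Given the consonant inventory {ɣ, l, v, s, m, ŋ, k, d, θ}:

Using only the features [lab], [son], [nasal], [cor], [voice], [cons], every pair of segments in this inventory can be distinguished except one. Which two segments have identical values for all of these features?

On the given features, /θ/ and /s/ have an identical profile: [-labial], [-sonorant], [-nasal], [+coronal], [-voice], [+consonantal]. No other two segments in the inventory coincide on all 6 features. (They do differ in [strident] and [distributed], which are not among the given features.)

θ, s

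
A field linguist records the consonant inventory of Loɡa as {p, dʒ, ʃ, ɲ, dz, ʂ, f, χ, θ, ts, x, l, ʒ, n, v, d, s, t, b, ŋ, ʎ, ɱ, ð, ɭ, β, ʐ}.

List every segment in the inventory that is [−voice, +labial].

Eliminate segments failing any feature: /dʒ, ɲ, dz, l, ʒ, n, v, d, b, ŋ, ʎ, ɱ, ð, ɭ, β, ʐ/ are [+voice]; /ʃ, ʂ, χ, θ, ts, x, s, t/ are [−labial]. The remaining /p, f/ satisfy [−voice], [+labial].

p, f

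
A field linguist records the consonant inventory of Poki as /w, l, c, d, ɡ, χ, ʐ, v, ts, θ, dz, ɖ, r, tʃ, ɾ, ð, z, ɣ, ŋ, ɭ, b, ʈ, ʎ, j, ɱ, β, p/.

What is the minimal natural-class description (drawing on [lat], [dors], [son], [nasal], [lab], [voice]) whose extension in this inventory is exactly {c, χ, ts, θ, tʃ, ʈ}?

[−voice, −lab]

The class [−voice], [−labial] has exactly /c, χ, ts, θ, tʃ, ʈ/ as its extension in this inventory. No smaller conjunction from the listed features achieves this: [−labial] alone would also admit /l, d, ɡ, ʐ, …/; [−voice] alone would also admit /p/; and checking the remaining single features turns up none with this extension.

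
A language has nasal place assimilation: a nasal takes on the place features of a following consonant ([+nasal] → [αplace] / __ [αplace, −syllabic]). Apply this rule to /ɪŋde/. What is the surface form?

In /ɪŋde/, the nasal /ŋ/ precedes /d/, which is [+coronal]. The nasal assimilates in place, becoming the [+coronal] nasal /n/. The surface form is [ɪnde].

[ɪnde]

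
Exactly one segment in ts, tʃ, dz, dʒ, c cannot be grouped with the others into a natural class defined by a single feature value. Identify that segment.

The remaining segments after removing /c/ share [+delayed release]; /c/ (voiceless palatal stop) is [−delayed release]. For every other candidate removal, the leftover set fails to share any single feature value that the removed segment lacks.

c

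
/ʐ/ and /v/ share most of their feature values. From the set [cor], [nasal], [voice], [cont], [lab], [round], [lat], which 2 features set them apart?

/ʐ/ (voiced retroflex fricative) and /v/ (voiced labiodental fricative) agree on [−nasal], [+voice], [+continuant], [−round], [−lateral]. They differ on [labial] (/ʐ/ [−], /v/ [+]), [coronal] (/ʐ/ [+], /v/ [−]).

[labial], [coronal]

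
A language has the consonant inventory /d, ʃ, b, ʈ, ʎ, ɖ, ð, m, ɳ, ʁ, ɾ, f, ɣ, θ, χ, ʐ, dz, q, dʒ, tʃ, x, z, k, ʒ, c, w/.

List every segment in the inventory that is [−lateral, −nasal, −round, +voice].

d, b, ɖ, ð, ʁ, ɾ, ɣ, ʐ, dz, dʒ, z, ʒ

First, the [−lateral] segments are /d, ʃ, b, ʈ, ɖ, ð, m, ɳ, ʁ, ɾ, f, ɣ, θ, χ, ʐ, dz, q, dʒ, tʃ, x, z, k, ʒ, c, w/.
Then [−nasal] gives /d, ʃ, b, ʈ, ɖ, ð, ʁ, ɾ, f, ɣ, θ, χ, ʐ, dz, q, dʒ, tʃ, x, z, k, ʒ, c, w/.
Of those, [−round] gives /d, ʃ, b, ʈ, ɖ, ð, ʁ, ɾ, f, ɣ, θ, χ, ʐ, dz, q, dʒ, tʃ, x, z, k, ʒ, c/.
Among these, [+voice] leaves /d, b, ɖ, ð, ʁ, ɾ, ɣ, ʐ, dz, dʒ, z, ʒ/.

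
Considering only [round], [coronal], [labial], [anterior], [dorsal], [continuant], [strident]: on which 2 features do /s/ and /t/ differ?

/s/ is the voiceless alveolar fricative and /t/ is the voiceless alveolar stop. Both are [-round], [+coronal], [-labial], [+anterior], [-dorsal]. /s/ is [+continuant] while /t/ is [-continuant]; /s/ is [+strident] while /t/ is [-strident], so the distinguishing features are [continuant], [strident].

[continuant], [strident]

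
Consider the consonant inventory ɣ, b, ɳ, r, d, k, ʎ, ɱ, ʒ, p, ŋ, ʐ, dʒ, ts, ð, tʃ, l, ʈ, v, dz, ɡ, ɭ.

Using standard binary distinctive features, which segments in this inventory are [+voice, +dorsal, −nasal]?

ɣ, ʎ, ɡ

First, the [+voice] segments are /ɣ, b, ɳ, r, d, ʎ, ɱ, ʒ, ŋ, ʐ, dʒ, ð, l, v, dz, ɡ, ɭ/.
Intersecting with [+dorsal] gives /ɣ, ʎ, ŋ, ɡ/.
Within that set, [−nasal] leaves /ɣ, ʎ, ɡ/.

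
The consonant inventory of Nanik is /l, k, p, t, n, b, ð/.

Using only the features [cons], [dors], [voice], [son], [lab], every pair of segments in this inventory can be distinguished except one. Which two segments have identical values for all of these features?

/l/ (alveolar lateral approximant) and /n/ (alveolar nasal) are both [+consonantal], [-dorsal], [+voice], [+sonorant], [-labial], so none of the listed features separates them. (They do differ in [nasal] and [lateral], which are not among the given features.) Every other pair in the inventory differs on at least one listed feature.

l, n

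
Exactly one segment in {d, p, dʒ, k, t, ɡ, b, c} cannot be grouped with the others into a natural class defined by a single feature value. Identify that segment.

dʒ

[delayed release] (equivalently [strident]) groups all but one: /p, b, t, ɡ, k, d, c/ share [-delayed release] while /dʒ/ (voiced postalveolar affricate) alone is [+delayed release]. Removing any other segment would not leave a single-feature class that excludes it.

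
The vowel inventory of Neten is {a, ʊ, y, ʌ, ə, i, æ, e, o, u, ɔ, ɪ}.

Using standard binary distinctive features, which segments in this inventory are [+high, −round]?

i, ɪ

Eliminate segments failing any feature: /a, ʌ, ə, æ, e, o, ɔ/ are [−high]; /ʊ, y, u/ are [+round]. The remaining /i, ɪ/ satisfy [+high], [−round].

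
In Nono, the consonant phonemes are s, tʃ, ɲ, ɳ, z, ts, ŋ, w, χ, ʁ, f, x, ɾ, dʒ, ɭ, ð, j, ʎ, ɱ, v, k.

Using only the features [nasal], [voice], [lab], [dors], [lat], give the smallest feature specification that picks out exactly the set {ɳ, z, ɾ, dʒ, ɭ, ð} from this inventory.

/ɳ, z, ɾ, dʒ, ɭ, ð/ are all [+voice], [−labial], [−dorsal], and no other segment in the inventory matches all three values. Dropping any one of them over-generates: [−labial, −dorsal] alone would also admit /s, tʃ, ts/; [+voice, −dorsal] alone would also admit /ɱ, v/; [+voice, −labial] alone would also admit /ɲ, ŋ, ʁ, j, …/. No other combination of two listed features picks out exactly this set either, so fewer than three features will not do.

[+voice, −lab, −dors]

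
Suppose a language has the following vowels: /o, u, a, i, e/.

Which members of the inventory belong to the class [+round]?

o, u

The feature [round] marks segments produced with lip rounding. In this inventory /o, u/ have that property, so they are [+round]; /a, i, e/ are [−round].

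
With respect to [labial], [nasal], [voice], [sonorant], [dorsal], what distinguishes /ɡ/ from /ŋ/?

[sonorant], [nasal]

/ɡ/ (voiced velar stop) and /ŋ/ (velar nasal) agree on [−labial], [+voice], [+dorsal]. They differ on [sonorant] (/ɡ/ [−], /ŋ/ [+]), [nasal] (/ɡ/ [−], /ŋ/ [+]).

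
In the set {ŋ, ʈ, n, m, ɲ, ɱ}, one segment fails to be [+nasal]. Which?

/ɲ, ŋ, n, m, ɱ/ are all [+nasal]; /ʈ/ (voiceless retroflex stop) is [−nasal].

ʈ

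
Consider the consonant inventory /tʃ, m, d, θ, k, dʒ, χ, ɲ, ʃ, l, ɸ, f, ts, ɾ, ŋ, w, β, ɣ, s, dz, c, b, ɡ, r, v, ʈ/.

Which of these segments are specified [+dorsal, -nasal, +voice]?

w, ɣ, ɡ

The [+dorsal] segments are /k, χ, ɲ, ŋ, w, ɣ, c, ɡ/.
Within that set, [-nasal] gives /k, χ, w, ɣ, c, ɡ/.
Then [+voice] leaves /w, ɣ, ɡ/.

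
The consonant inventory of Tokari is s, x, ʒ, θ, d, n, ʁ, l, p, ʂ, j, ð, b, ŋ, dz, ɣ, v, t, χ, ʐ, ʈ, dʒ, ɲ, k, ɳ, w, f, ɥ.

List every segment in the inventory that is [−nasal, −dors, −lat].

s, ʒ, θ, d, p, ʂ, ð, b, dz, v, t, ʐ, ʈ, dʒ, f

The [−nasal] segments are /s, x, ʒ, θ, d, ʁ, l, p, ʂ, j, ð, b, dz, ɣ, v, t, χ, ʐ, ʈ, dʒ, k, w, f, ɥ/.
Then [−dorsal] gives /s, ʒ, θ, d, l, p, ʂ, ð, b, dz, v, t, ʐ, ʈ, dʒ, f/.
Then [−lateral] leaves /s, ʒ, θ, d, p, ʂ, ð, b, dz, v, t, ʐ, ʈ, dʒ, f/.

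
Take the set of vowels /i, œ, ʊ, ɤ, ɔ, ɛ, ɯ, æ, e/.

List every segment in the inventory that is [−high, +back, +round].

ɔ

First, the [−high] segments are /œ, ɤ, ɔ, ɛ, æ, e/.
Among these, [+back] gives /ɤ, ɔ/.
Within that set, [+round] leaves /ɔ/.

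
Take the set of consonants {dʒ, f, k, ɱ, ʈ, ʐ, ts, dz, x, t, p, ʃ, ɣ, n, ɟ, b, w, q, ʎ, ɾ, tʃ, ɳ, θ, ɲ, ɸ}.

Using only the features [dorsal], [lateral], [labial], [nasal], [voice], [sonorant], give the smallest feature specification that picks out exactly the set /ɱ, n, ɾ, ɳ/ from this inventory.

[+sonorant, −dorsal]

Every target segment is [+sonorant], [−dorsal]; each remaining inventory member fails at least one of these. Each conjunct is needed — [−dorsal] alone would also admit /dʒ, f, ʈ, ʐ, …/; [+sonorant] alone would also admit /w, ʎ, ɲ/ — and no other single listed feature has exactly this extension, so two is the minimum.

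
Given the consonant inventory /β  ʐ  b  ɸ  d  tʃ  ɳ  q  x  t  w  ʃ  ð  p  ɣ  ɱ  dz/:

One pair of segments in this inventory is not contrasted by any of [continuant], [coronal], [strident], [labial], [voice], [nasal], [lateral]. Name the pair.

Both /w/ and /β/ are [+continuant], [−coronal], [−strident], [+labial], [+voice], [−nasal], [−lateral]. Since the list omits [sonorant], [round] and [dorsal] — which do distinguish the labial-velar glide from the voiced bilabial fricative — this pair collapses; all other pairs remain distinct.

w, β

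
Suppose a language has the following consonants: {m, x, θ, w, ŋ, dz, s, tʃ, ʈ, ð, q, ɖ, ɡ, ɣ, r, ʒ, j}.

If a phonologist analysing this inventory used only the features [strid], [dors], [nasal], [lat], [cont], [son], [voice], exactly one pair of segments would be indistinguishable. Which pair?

Both /w/ and /j/ are [-strident], [+dorsal], [-nasal], [-lateral], [+continuant], [+sonorant], [+voice]. Since the list omits [labial], [round] and [back] — which do distinguish the labial-velar glide from the palatal glide — this pair collapses; all other pairs remain distinct.

w, j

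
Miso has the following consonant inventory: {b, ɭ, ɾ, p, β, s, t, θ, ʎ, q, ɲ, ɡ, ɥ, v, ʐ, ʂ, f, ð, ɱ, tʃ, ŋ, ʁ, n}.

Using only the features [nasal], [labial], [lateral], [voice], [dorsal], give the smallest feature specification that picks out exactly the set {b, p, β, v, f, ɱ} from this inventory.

Every target segment is [+labial], [−dorsal]; each remaining inventory member fails at least one of these. Each conjunct is needed — [−dorsal] alone would also admit /ɭ, ɾ, s, t, …/; [+labial] alone would also admit /ɥ/ — and no other single listed feature has exactly this extension, so two is the minimum.

[+labial, −dorsal]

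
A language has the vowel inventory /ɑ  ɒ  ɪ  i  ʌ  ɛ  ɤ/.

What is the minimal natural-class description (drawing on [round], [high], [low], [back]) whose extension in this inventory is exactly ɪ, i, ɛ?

[−back]

The target set is precisely the extension of [−back] in this inventory.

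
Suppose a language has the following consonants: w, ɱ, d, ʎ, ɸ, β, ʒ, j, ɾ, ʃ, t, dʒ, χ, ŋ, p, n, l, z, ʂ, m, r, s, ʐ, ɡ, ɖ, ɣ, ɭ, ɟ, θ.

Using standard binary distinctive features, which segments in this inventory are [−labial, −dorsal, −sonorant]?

Eliminate segments failing any feature: /w, ɱ, ɸ, β, p, m/ are [+labial]; /ʎ, j, χ, ŋ, ɡ, ɣ, ɟ/ are [+dorsal]; /ɾ, n, l, r, ɭ/ are [+sonorant]. The remaining /d, ʒ, ʃ, t, dʒ, z, ʂ, s, ʐ, ɖ, θ/ satisfy [−labial], [−dorsal], [−sonorant].

d, ʒ, ʃ, t, dʒ, z, ʂ, s, ʐ, ɖ, θ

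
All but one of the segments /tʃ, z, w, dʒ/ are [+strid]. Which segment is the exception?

Every segment except /w/ is [+strident]. /w/ (labial-velar glide) is [−strident], so it is the exception.

w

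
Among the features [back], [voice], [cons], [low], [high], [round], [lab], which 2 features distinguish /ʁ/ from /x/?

/ʁ/ (voiced uvular fricative) and /x/ (voiceless velar fricative) agree on [+back], [+consonantal], [−low], [−round], [−labial]. They differ on [voice] (/ʁ/ [+], /x/ [−]), [high] (/ʁ/ [−], /x/ [+]).

[voice], [high]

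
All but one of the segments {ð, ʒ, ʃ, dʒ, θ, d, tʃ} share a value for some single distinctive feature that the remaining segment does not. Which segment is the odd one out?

The remaining segments after removing /d/ share [+distributed]; /d/ (voiced alveolar stop) is [−distributed]. For every other candidate removal, the leftover set fails to share any single feature value that the removed segment lacks.

d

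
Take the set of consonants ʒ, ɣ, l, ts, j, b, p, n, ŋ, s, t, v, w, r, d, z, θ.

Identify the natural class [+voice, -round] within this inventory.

ʒ, ɣ, l, j, b, n, ŋ, v, r, d, z

First, the [+voice] segments are /ʒ, ɣ, l, j, b, n, ŋ, v, w, r, d, z/.
Then [-round] leaves /ʒ, ɣ, l, j, b, n, ŋ, v, r, d, z/.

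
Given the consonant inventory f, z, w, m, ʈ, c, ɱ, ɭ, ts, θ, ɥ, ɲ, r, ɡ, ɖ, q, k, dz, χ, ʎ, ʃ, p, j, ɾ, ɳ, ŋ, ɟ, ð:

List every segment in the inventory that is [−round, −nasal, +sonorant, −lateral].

r, j, ɾ

Among the inventory, the [−round] segments are /f, z, m, ʈ, c, ɱ, ɭ, ts, θ, ɲ, r, ɡ, ɖ, q, k, dz, χ, ʎ, ʃ, p, j, ɾ, ɳ, ŋ, ɟ, ð/.
Then [−nasal] gives /f, z, ʈ, c, ɭ, ts, θ, r, ɡ, ɖ, q, k, dz, χ, ʎ, ʃ, p, j, ɾ, ɟ, ð/.
Of those, [+sonorant] gives /ɭ, r, ʎ, j, ɾ/.
Of those, [−lateral] leaves /r, j, ɾ/.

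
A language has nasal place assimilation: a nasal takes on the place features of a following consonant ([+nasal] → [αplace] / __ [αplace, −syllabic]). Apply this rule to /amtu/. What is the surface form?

[antu]

The only nasal preceding a consonant is /m/ before /t/. /t/ is [+coronal], so /m/ → /n/, giving [antu].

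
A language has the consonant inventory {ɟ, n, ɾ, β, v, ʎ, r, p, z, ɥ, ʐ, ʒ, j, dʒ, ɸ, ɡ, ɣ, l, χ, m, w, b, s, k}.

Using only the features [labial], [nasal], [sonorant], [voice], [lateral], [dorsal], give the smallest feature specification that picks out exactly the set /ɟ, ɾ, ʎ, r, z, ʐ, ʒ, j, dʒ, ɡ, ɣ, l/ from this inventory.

The class [+voice], [−nasal], [−labial] has exactly /ɟ, ɾ, ʎ, r, z, ʐ, ʒ, j, dʒ, ɡ, ɣ, l/ as its extension in this inventory. No smaller conjunction from the listed features achieves this: [−nasal, −labial] alone would also admit /χ, s, k/; [+voice, −labial] alone would also admit /n/; [+voice, −nasal] alone would also admit /β, v, ɥ, w, …/; and checking the remaining two-feature bundles turns up none with this extension.

[+voice, −nasal, −labial]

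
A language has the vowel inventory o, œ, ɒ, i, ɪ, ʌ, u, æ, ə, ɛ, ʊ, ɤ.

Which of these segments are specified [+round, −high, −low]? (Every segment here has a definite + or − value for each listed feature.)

o, œ

Checking each segment against [+round], [−high], [−low]: /o/ (mid back rounded tense vowel), /œ/ (mid front rounded lax vowel) satisfy every feature; every other segment in the inventory fails at least one.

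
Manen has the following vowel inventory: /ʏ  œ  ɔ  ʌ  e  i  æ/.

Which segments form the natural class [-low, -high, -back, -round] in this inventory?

Checking each segment against [-low], [-high], [-back], [-round]: /e/ (mid front unrounded tense vowel) satisfies every feature; every other segment in the inventory fails at least one.

e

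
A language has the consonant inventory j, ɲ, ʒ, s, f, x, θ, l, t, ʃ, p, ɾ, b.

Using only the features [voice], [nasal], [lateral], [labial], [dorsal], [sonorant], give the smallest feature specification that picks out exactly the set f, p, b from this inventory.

Every target segment is [+labial] and no other inventory member is, so one feature is enough.

[+labial]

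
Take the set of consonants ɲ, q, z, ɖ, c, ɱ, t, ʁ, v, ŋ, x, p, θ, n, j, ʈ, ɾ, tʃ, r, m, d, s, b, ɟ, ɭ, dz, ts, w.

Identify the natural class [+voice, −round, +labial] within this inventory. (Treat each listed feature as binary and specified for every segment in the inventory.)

ɱ, v, m, b

Checking each segment against [+voice], [−round], [+labial]: /ɱ/ (labiodental nasal), /v/ (voiced labiodental fricative), /m/ (bilabial nasal), /b/ (voiced bilabial stop) satisfy every feature; every other segment in the inventory fails at least one.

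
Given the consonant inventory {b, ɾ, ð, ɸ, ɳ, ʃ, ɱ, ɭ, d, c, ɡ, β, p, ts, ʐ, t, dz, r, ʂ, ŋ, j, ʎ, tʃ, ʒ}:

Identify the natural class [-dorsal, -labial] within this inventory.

ɾ, ð, ɳ, ʃ, ɭ, d, ts, ʐ, t, dz, r, ʂ, tʃ, ʒ

First, the [-dorsal] segments are /b, ɾ, ð, ɸ, ɳ, ʃ, ɱ, ɭ, d, β, p, ts, ʐ, t, dz, r, ʂ, tʃ, ʒ/.
Within that set, [-labial] leaves /ɾ, ð, ɳ, ʃ, ɭ, d, ts, ʐ, t, dz, r, ʂ, tʃ, ʒ/.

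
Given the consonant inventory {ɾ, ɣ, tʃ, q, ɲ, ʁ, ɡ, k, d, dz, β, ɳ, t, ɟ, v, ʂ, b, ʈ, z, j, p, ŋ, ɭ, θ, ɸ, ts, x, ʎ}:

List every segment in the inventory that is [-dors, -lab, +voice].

ɾ, d, dz, ɳ, z, ɭ

First, the [-dorsal] segments are /ɾ, tʃ, d, dz, β, ɳ, t, v, ʂ, b, ʈ, z, p, ɭ, θ, ɸ, ts/.
Within that set, [-labial] gives /ɾ, tʃ, d, dz, ɳ, t, ʂ, ʈ, z, ɭ, θ, ts/.
Within that set, [+voice] leaves /ɾ, d, dz, ɳ, z, ɭ/.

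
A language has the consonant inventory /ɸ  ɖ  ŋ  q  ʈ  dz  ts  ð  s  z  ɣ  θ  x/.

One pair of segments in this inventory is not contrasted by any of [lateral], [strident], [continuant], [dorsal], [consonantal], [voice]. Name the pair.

ɸ, θ

/ɸ/ (voiceless bilabial fricative) and /θ/ (voiceless dental fricative) are both [-lateral], [-strident], [+continuant], [-dorsal], [+consonantal], [-voice], so none of the listed features separates them. (They do differ in [labial] and [coronal], which are not among the given features.) Every other pair in the inventory differs on at least one listed feature.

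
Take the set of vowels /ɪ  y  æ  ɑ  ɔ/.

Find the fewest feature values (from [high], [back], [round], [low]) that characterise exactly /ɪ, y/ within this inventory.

[+high]

/ɪ, y/ are exactly the [+high] segments in the inventory, so a single feature suffices.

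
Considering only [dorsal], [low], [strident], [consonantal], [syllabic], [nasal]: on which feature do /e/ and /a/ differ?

/e/ (mid front unrounded tense vowel) and /a/ (low unrounded vowel) agree on [+dorsal], [-strident], [-consonantal], [+syllabic], [-nasal]. They differ on [low] (/e/ [-], /a/ [+]).

[low]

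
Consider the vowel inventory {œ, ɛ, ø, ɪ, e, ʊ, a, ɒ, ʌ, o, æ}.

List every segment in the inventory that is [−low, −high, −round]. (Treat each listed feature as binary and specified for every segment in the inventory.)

ɛ, e, ʌ

Checking each segment against [−low], [−high], [−round]: /ɛ/ (mid front unrounded lax vowel), /e/ (mid front unrounded tense vowel), /ʌ/ (mid back unrounded lax vowel) satisfy every feature; every other segment in the inventory fails at least one.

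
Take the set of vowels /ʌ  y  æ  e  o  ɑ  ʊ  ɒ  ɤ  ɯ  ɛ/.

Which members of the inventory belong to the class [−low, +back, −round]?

Among the inventory, the [−low] segments are /ʌ, y, e, o, ʊ, ɤ, ɯ, ɛ/.
Intersecting with [+back] gives /ʌ, o, ʊ, ɤ, ɯ/.
Among these, [−round] leaves /ʌ, ɤ, ɯ/.

ʌ, ɤ, ɯ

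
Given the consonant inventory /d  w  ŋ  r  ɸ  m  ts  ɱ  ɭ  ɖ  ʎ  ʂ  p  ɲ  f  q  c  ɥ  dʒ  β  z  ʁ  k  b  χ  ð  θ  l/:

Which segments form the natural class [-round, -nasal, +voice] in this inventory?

Eliminate segments failing any feature: /w, ɥ/ are [+round]; /ŋ, m, ɱ, ɲ/ are [+nasal]; /ɸ, ts, ʂ, p, f, q, c, k, χ, θ/ are [-voice]. The remaining /d, r, ɭ, ɖ, ʎ, dʒ, β, z, ʁ, b, ð, l/ satisfy [-round], [-nasal], [+voice].

d, r, ɭ, ɖ, ʎ, dʒ, β, z, ʁ, b, ð, l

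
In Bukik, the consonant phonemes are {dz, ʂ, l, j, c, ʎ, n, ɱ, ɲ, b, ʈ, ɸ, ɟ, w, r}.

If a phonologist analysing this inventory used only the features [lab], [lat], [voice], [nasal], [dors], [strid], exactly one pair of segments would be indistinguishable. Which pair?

ɟ, j

Both /ɟ/ and /j/ are [-labial], [-lateral], [+voice], [-nasal], [+dorsal], [-strident]. Since the list omits [sonorant] and [continuant] — which do distinguish the voiced palatal stop from the palatal glide — this pair collapses; all other pairs remain distinct.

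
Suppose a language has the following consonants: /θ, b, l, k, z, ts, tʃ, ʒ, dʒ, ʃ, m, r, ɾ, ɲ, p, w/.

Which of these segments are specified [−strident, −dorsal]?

θ, b, l, m, r, ɾ, p

Eliminate segments failing any feature: /k, ɲ, w/ are [+dorsal]; /z, ts, tʃ, ʒ, dʒ, ʃ/ are [+strident]. The remaining /θ, b, l, m, r, ɾ, p/ satisfy [−strident], [−dorsal].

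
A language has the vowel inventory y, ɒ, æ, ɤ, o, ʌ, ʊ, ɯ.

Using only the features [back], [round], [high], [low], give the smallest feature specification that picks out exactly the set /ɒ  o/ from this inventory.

/ɒ, o/ are all [−high], [+round], and no other segment in the inventory matches both values. Dropping any one of them over-generates: [+round] alone would also admit /y, ʊ/; [−high] alone would also admit /æ, ɤ, ʌ/. No other single listed feature picks out exactly this set either, so fewer than two features will not do.

[−high, +round]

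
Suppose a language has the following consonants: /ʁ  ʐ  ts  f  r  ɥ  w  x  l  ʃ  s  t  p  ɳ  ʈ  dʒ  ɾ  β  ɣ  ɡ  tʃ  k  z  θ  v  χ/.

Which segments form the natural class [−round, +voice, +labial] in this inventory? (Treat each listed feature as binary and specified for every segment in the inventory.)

Eliminate segments failing any feature: /ʁ, ʐ, r, l, ɳ, dʒ, ɾ, ɣ, ɡ, z/ are [−labial]; /ts, f, x, ʃ, s, t, p, ʈ, tʃ, k, θ, χ/ are [−voice]; /ɥ, w/ are [+round]. The remaining /β, v/ satisfy [−round], [+voice], [+labial].

β, v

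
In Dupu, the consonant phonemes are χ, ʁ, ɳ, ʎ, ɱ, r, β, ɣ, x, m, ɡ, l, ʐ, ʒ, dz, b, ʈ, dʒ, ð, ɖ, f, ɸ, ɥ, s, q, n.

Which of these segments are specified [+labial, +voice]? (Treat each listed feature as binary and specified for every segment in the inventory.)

ɱ, β, m, b, ɥ

The [+labial] segments are /ɱ, β, m, b, f, ɸ, ɥ/.
Among these, [+voice] leaves /ɱ, β, m, b, ɥ/.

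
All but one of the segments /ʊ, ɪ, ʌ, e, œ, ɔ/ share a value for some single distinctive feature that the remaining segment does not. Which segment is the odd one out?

e

[tense] groups all but one: /ʌ, ɪ, ɔ, œ, ʊ/ share [-tense] while /e/ (mid front unrounded tense vowel) alone is [+tense]. Removing any other segment would not leave a single-feature class that excludes it.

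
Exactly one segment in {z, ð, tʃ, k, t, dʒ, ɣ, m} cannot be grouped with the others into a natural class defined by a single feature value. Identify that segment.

/dʒ, tʃ, t, ð, ɣ, k, z/ are all [-sonorant], but /m/ (bilabial nasal) is [+sonorant]. No other single segment can be removed to leave a set sharing one feature value that the removed segment lacks, so /m/ is the odd one out.

m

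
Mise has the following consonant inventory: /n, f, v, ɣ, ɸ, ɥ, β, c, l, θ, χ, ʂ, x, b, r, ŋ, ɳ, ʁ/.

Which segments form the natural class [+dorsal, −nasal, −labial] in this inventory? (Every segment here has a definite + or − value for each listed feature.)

Checking each segment against [+dorsal], [−nasal], [−labial]: /ɣ/ (voiced velar fricative), /c/ (voiceless palatal stop), /χ/ (voiceless uvular fricative), /x/ (voiceless velar fricative), /ʁ/ (voiced uvular fricative) satisfy every feature; every other segment in the inventory fails at least one.

ɣ, c, χ, x, ʁ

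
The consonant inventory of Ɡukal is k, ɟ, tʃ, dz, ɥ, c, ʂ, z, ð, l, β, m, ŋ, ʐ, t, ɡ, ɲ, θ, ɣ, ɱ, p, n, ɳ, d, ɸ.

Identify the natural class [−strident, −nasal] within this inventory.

Checking each segment against [−strident], [−nasal]: /k/ (voiceless velar stop), /ɟ/ (voiced palatal stop), /ɥ/ (labial-palatal glide), /c/ (voiceless palatal stop), /ð/ (voiced dental fricative), /l/ (alveolar lateral approximant), among others, satisfy every feature; every other segment in the inventory fails at least one.

k, ɟ, ɥ, c, ð, l, β, t, ɡ, θ, ɣ, p, d, ɸ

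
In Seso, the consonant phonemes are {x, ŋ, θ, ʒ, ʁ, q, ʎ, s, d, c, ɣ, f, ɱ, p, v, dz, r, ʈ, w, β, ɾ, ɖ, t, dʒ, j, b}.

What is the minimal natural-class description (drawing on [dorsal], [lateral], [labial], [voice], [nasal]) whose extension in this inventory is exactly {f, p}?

The class [-voice], [+labial] has exactly /f, p/ as its extension in this inventory. No smaller conjunction from the listed features achieves this: [+labial] alone would also admit /ɱ, v, w, β, …/; [-voice] alone would also admit /x, θ, q, s, …/; and checking the remaining single features turns up none with this extension.

[-voice, +labial]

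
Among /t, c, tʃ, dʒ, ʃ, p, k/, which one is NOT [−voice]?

dʒ

/dʒ/ is the voiced postalveolar affricate, which is [+voice]; the rest — /t, ʃ, c, p, k, tʃ/ — are [−voice].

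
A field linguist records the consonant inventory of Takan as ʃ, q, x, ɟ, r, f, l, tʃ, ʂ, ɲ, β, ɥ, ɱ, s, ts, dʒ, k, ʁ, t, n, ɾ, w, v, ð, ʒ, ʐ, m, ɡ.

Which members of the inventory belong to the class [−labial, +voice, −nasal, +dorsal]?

Eliminate segments failing any feature: /ʃ, q, x, tʃ, ʂ, s, ts, k, t/ are [−voice]; /r, l, dʒ, ɾ, ð, ʒ, ʐ/ are [−dorsal]; /f, β, ɥ, ɱ, w, v, m/ are [+labial]; /ɲ, n/ are [+nasal]. The remaining /ɟ, ʁ, ɡ/ satisfy [−labial], [+voice], [−nasal], [+dorsal].

ɟ, ʁ, ɡ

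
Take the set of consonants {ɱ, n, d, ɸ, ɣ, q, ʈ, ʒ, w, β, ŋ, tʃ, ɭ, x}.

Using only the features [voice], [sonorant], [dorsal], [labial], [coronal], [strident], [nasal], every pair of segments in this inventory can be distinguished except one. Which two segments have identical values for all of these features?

/q/ (voiceless uvular stop) and /x/ (voiceless velar fricative) are both [−voice], [−sonorant], [+dorsal], [−labial], [−coronal], [−strident], [−nasal], so none of the listed features separates them. (They do differ in [continuant] and [high], which are not among the given features.) Every other pair in the inventory differs on at least one listed feature.

q, x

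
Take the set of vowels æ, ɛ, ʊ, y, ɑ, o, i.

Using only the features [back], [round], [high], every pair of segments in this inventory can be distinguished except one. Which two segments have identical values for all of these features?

/æ/ (low front unrounded vowel) and /ɛ/ (mid front unrounded lax vowel) are both [−back], [−round], [−high], so none of the listed features separates them. (They do differ in [low], which is not among the given features.) Every other pair in the inventory differs on at least one listed feature.

æ, ɛ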